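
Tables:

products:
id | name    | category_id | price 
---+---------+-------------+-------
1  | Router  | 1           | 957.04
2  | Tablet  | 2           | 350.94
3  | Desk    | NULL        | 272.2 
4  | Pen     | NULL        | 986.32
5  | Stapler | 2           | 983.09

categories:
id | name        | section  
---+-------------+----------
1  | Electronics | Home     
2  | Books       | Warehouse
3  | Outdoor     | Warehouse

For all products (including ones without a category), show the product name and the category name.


LEFT JOIN keeps every row from products (the left table); where category_id has no match in categories, the category columns become NULL. Walk through each product:
  - product 1 (Router): category_id=1 -> matches Electronics
  - product 2 (Tablet): category_id=2 -> matches Books
  - product 3 (Desk): category_id=NULL, no match -> kept with NULL
  - product 4 (Pen): category_id=NULL, no match -> kept with NULL
  - product 5 (Stapler): category_id=2 -> matches Books
All 5 rows appear; 2 have NULL category.

SQL:
SELECT a.name, b.name AS category
FROM products a
LEFT JOIN categories b ON a.category_id = b.id

Result:
name    | category   
--------+------------
Router  | Electronics
Tablet  | Books      
Desk    | NULL       
Pen     | NULL       
Stapler | Books      


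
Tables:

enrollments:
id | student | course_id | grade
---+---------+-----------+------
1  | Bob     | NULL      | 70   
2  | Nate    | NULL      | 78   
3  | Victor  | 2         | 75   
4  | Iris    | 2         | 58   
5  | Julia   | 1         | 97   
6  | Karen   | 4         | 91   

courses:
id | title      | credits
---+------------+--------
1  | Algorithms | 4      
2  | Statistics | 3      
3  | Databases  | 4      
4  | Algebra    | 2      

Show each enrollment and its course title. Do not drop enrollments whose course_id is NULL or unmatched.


LEFT JOIN keeps every row from enrollments (the left table); where course_id has no match in courses, the course columns become NULL. Walk through each enrollment:
  - enrollment 1 (Bob): course_id=NULL, no match -> kept with NULL
  - enrollment 2 (Nate): course_id=NULL, no match -> kept with NULL
  - enrollment 3 (Victor): course_id=2 -> matches Statistics
  - enrollment 4 (Iris): course_id=2 -> matches Statistics
  - enrollment 5 (Julia): course_id=1 -> matches Algorithms
  - enrollment 6 (Karen): course_id=4 -> matches Algebra
All 6 rows appear; 2 have NULL course.

SQL:
SELECT a.student, b.title AS course
FROM enrollments a
LEFT JOIN courses b ON a.course_id = b.id

Result:
student | course    
--------+-----------
Bob     | NULL      
Nate    | NULL      
Victor  | Statistics
Iris    | Statistics
Julia   | Algorithms
Karen   | Algebra   


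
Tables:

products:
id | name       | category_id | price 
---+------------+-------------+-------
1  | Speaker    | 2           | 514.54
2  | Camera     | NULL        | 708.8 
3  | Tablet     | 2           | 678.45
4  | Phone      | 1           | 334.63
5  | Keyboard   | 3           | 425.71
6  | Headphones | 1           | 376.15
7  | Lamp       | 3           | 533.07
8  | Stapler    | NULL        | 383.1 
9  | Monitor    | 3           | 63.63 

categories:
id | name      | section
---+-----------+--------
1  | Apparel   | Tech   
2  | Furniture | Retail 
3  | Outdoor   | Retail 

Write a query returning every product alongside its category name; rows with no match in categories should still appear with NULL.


LEFT JOIN keeps every row from products (the left table); where category_id has no match in categories, the category columns become NULL. Walk through each product:
  - product 1 (Speaker): category_id=2 -> matches Furniture
  - product 2 (Camera): category_id=NULL, no match -> kept with NULL
  - product 3 (Tablet): category_id=2 -> matches Furniture
  - product 4 (Phone): category_id=1 -> matches Apparel
  - product 5 (Keyboard): category_id=3 -> matches Outdoor
  - product 6 (Headphones): category_id=1 -> matches Apparel
  - product 7 (Lamp): category_id=3 -> matches Outdoor
  - product 8 (Stapler): category_id=NULL, no match -> kept with NULL
  - product 9 (Monitor): category_id=3 -> matches Outdoor
All 9 rows appear; 2 have NULL category.

SQL:
SELECT a.name, b.name AS category
FROM products a
LEFT JOIN categories b ON a.category_id = b.id

Result:
name       | category 
-----------+----------
Speaker    | Furniture
Camera     | NULL     
Tablet     | Furniture
Phone      | Apparel  
Keyboard   | Outdoor  
Headphones | Apparel  
Lamp       | Outdoor  
Stapler    | NULL     
Monitor    | Outdoor  


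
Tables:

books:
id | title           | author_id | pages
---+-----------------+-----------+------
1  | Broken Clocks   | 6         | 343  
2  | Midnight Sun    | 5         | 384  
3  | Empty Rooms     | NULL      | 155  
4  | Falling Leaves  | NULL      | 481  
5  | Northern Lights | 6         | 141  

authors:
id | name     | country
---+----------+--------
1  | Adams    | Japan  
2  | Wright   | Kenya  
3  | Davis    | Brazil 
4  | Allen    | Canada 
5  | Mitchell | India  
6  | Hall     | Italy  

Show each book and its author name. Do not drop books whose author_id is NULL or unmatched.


LEFT JOIN keeps every row from books (the left table); where author_id has no match in authors, the author columns become NULL. Walk through each book:
  - book 1 (Broken Clocks): author_id=6 -> matches Hall
  - book 2 (Midnight Sun): author_id=5 -> matches Mitchell
  - book 3 (Empty Rooms): author_id=NULL, no match -> kept with NULL
  - book 4 (Falling Leaves): author_id=NULL, no match -> kept with NULL
  - book 5 (Northern Lights): author_id=6 -> matches Hall
All 5 rows appear; 2 have NULL author.

SQL:
SELECT a.title, b.name AS author
FROM books a
LEFT JOIN authors b ON a.author_id = b.id

Result:
title           | author  
----------------+---------
Broken Clocks   | Hall    
Midnight Sun    | Mitchell
Empty Rooms     | NULL    
Falling Leaves  | NULL    
Northern Lights | Hall    


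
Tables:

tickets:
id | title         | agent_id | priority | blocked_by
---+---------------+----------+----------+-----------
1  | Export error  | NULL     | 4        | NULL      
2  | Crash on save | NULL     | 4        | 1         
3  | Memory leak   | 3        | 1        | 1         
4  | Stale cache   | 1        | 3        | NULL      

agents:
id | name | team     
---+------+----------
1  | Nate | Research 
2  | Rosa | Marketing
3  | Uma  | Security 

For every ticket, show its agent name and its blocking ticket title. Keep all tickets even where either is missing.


Two LEFT JOINs from the same base table tickets: one to agents via agent_id, one to tickets itself via blocked_by. Both are LEFT so every ticket is preserved.
Match against agents:
  - ticket 1 (Export error): agent_id=NULL, no match -> kept with NULL
  - ticket 2 (Crash on save): agent_id=NULL, no match -> kept with NULL
  - ticket 3 (Memory leak): agent_id=3 -> matches Uma
  - ticket 4 (Stale cache): agent_id=1 -> matches Nate
Match against tickets (self):
  - ticket 1 (Export error): blocked_by=NULL -> NULL
  - ticket 2 (Crash on save): blocked_by=1 -> Export error
  - ticket 3 (Memory leak): blocked_by=1 -> Export error
  - ticket 4 (Stale cache): blocked_by=NULL -> NULL

SQL:
SELECT a.title, b.name AS agent, c.title AS blocked_by
FROM tickets a
LEFT JOIN agents b ON a.agent_id = b.id
LEFT JOIN tickets c ON a.blocked_by = c.id

Result:
title         | agent | blocked_by  
--------------+-------+-------------
Export error  | NULL  | NULL        
Crash on save | NULL  | Export error
Memory leak   | Uma   | Export error
Stale cache   | Nate  | NULL        


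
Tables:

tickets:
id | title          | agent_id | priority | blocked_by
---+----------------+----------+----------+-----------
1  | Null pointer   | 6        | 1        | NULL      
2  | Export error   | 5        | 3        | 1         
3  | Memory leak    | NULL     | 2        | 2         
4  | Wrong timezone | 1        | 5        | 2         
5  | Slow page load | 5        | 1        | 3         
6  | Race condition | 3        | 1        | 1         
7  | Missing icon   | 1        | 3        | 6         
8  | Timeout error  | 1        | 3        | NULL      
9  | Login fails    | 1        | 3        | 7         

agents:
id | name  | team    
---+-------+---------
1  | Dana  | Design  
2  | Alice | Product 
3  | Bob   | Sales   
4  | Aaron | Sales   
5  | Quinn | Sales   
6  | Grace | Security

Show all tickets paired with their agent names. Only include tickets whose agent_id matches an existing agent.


INNER JOIN keeps only tickets rows whose agent_id matches an id in agents. Walk through each ticket:
  - ticket 1 (Null pointer): agent_id=6 -> matches Grace
  - ticket 2 (Export error): agent_id=5 -> matches Quinn
  - ticket 3 (Memory leak): agent_id=NULL, no match -> dropped
  - ticket 4 (Wrong timezone): agent_id=1 -> matches Dana
  - ticket 5 (Slow page load): agent_id=5 -> matches Quinn
  - ticket 6 (Race condition): agent_id=3 -> matches Bob
  - ticket 7 (Missing icon): agent_id=1 -> matches Dana
  - ticket 8 (Timeout error): agent_id=1 -> matches Dana
  - ticket 9 (Login fails): agent_id=1 -> matches Dana
So 1 of 9 rows is dropped.

SQL:
SELECT a.title, b.name AS agent
FROM tickets a
INNER JOIN agents b ON a.agent_id = b.id

Result:
title          | agent
---------------+------
Null pointer   | Grace
Export error   | Quinn
Wrong timezone | Dana 
Slow page load | Quinn
Race condition | Bob  
Missing icon   | Dana 
Timeout error  | Dana 
Login fails    | Dana 


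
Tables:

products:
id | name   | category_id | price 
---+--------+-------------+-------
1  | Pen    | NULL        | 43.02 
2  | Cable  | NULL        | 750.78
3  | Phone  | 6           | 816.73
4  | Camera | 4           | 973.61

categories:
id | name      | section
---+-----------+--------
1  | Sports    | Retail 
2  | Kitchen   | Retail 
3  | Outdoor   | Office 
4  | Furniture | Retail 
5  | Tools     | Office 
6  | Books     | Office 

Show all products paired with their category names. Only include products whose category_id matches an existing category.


INNER JOIN keeps only products rows whose category_id matches an id in categories. Walk through each product:
  - product 1 (Pen): category_id=NULL, no match -> dropped
  - product 2 (Cable): category_id=NULL, no match -> dropped
  - product 3 (Phone): category_id=6 -> matches Books
  - product 4 (Camera): category_id=4 -> matches Furniture
So 2 of 4 rows are dropped.

SQL:
SELECT a.name, b.name AS category
FROM products a
INNER JOIN categories b ON a.category_id = b.id

Result:
name   | category 
-------+----------
Phone  | Books    
Camera | Furniture


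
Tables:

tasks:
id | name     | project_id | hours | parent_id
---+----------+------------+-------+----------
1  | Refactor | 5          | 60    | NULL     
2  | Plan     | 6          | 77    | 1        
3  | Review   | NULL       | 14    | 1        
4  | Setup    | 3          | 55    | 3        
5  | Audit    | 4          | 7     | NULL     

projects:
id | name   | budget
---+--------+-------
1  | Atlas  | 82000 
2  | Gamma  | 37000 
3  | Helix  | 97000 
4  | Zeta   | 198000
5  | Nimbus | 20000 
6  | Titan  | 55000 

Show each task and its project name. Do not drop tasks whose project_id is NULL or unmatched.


LEFT JOIN keeps every row from tasks (the left table); where project_id has no match in projects, the project columns become NULL. Walk through each task:
  - task 1 (Refactor): project_id=5 -> matches Nimbus
  - task 2 (Plan): project_id=6 -> matches Titan
  - task 3 (Review): project_id=NULL, no match -> kept with NULL
  - task 4 (Setup): project_id=3 -> matches Helix
  - task 5 (Audit): project_id=4 -> matches Zeta
All 5 rows appear; 1 has NULL project.

SQL:
SELECT a.name, b.name AS project
FROM tasks a
LEFT JOIN projects b ON a.project_id = b.id

Result:
name     | project
---------+--------
Refactor | Nimbus 
Plan     | Titan  
Review   | NULL   
Setup    | Helix  
Audit    | Zeta   


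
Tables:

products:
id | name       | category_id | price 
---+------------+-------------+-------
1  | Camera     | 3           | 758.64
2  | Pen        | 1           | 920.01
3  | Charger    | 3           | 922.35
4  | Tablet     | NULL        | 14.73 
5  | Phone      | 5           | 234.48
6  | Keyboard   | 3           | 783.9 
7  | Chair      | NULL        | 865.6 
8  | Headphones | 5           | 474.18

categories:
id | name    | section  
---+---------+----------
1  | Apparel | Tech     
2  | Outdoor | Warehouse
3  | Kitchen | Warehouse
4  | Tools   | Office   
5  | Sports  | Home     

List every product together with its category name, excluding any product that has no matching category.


INNER JOIN keeps only products rows whose category_id matches an id in categories. Walk through each product:
  - product 1 (Camera): category_id=3 -> matches Kitchen
  - product 2 (Pen): category_id=1 -> matches Apparel
  - product 3 (Charger): category_id=3 -> matches Kitchen
  - product 4 (Tablet): category_id=NULL, no match -> dropped
  - product 5 (Phone): category_id=5 -> matches Sports
  - product 6 (Keyboard): category_id=3 -> matches Kitchen
  - product 7 (Chair): category_id=NULL, no match -> dropped
  - product 8 (Headphones): category_id=5 -> matches Sports
So 2 of 8 rows are dropped.

SQL:
SELECT a.name, b.name AS category
FROM products a
INNER JOIN categories b ON a.category_id = b.id

Result:
name       | category
-----------+---------
Camera     | Kitchen 
Pen        | Apparel 
Charger    | Kitchen 
Phone      | Sports  
Keyboard   | Kitchen 
Headphones | Sports  


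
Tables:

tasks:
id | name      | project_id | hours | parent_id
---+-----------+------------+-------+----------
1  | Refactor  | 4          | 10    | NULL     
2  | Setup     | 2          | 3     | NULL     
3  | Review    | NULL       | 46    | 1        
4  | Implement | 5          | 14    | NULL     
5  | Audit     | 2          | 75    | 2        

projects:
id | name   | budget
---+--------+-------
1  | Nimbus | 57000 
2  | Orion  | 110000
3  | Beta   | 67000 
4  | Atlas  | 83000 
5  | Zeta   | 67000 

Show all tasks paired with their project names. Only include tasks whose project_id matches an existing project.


INNER JOIN keeps only tasks rows whose project_id matches an id in projects. Walk through each task:
  - task 1 (Refactor): project_id=4 -> matches Atlas
  - task 2 (Setup): project_id=2 -> matches Orion
  - task 3 (Review): project_id=NULL, no match -> dropped
  - task 4 (Implement): project_id=5 -> matches Zeta
  - task 5 (Audit): project_id=2 -> matches Orion
So 1 of 5 rows is dropped.

SQL:
SELECT a.name, b.name AS project
FROM tasks a
INNER JOIN projects b ON a.project_id = b.id

Result:
name      | project
----------+--------
Refactor  | Atlas  
Setup     | Orion  
Implement | Zeta   
Audit     | Orion  


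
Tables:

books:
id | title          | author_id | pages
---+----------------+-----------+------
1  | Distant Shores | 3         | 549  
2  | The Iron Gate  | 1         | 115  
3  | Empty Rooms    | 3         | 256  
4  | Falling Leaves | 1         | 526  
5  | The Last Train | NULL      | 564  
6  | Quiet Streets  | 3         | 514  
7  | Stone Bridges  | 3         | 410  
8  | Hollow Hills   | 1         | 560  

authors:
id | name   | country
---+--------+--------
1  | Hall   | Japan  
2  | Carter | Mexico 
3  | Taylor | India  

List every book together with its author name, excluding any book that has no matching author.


INNER JOIN keeps only books rows whose author_id matches an id in authors. Walk through each book:
  - book 1 (Distant Shores): author_id=3 -> matches Taylor
  - book 2 (The Iron Gate): author_id=1 -> matches Hall
  - book 3 (Empty Rooms): author_id=3 -> matches Taylor
  - book 4 (Falling Leaves): author_id=1 -> matches Hall
  - book 5 (The Last Train): author_id=NULL, no match -> dropped
  - book 6 (Quiet Streets): author_id=3 -> matches Taylor
  - book 7 (Stone Bridges): author_id=3 -> matches Taylor
  - book 8 (Hollow Hills): author_id=1 -> matches Hall
So 1 of 8 rows is dropped.

SQL:
SELECT a.title, b.name AS author
FROM books a
INNER JOIN authors b ON a.author_id = b.id

Result:
title          | author
---------------+-------
Distant Shores | Taylor
The Iron Gate  | Hall  
Empty Rooms    | Taylor
Falling Leaves | Hall  
Quiet Streets  | Taylor
Stone Bridges  | Taylor
Hollow Hills   | Hall  


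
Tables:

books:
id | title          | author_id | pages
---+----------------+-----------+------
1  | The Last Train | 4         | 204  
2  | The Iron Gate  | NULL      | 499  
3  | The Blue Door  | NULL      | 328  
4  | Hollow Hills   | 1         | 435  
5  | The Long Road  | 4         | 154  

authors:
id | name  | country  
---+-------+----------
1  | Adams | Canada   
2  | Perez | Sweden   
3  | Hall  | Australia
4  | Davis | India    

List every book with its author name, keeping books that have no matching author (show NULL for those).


LEFT JOIN keeps every row from books (the left table); where author_id has no match in authors, the author columns become NULL. Walk through each book:
  - book 1 (The Last Train): author_id=4 -> matches Davis
  - book 2 (The Iron Gate): author_id=NULL, no match -> kept with NULL
  - book 3 (The Blue Door): author_id=NULL, no match -> kept with NULL
  - book 4 (Hollow Hills): author_id=1 -> matches Adams
  - book 5 (The Long Road): author_id=4 -> matches Davis
All 5 rows appear; 2 have NULL author.

SQL:
SELECT a.title, b.name AS author
FROM books a
LEFT JOIN authors b ON a.author_id = b.id

Result:
title          | author
---------------+-------
The Last Train | Davis 
The Iron Gate  | NULL  
The Blue Door  | NULL  
Hollow Hills   | Adams 
The Long Road  | Davis 


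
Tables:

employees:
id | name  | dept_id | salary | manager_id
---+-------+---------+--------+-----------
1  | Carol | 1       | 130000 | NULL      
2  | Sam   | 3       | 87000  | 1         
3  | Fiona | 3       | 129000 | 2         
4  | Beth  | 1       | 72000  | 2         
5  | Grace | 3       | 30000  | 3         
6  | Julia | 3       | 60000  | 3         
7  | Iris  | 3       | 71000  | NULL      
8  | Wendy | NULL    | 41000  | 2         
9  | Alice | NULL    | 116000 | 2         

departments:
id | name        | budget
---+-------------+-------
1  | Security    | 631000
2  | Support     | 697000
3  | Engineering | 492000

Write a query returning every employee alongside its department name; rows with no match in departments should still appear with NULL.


LEFT JOIN keeps every row from employees (the left table); where dept_id has no match in departments, the department columns become NULL. Walk through each employee:
  - employee 1 (Carol): dept_id=1 -> matches Security
  - employee 2 (Sam): dept_id=3 -> matches Engineering
  - employee 3 (Fiona): dept_id=3 -> matches Engineering
  - employee 4 (Beth): dept_id=1 -> matches Security
  - employee 5 (Grace): dept_id=3 -> matches Engineering
  - employee 6 (Julia): dept_id=3 -> matches Engineering
  - employee 7 (Iris): dept_id=3 -> matches Engineering
  - employee 8 (Wendy): dept_id=NULL, no match -> kept with NULL
  - employee 9 (Alice): dept_id=NULL, no match -> kept with NULL
All 9 rows appear; 2 have NULL department.

SQL:
SELECT a.name, b.name AS department
FROM employees a
LEFT JOIN departments b ON a.dept_id = b.id

Result:
name  | department 
------+------------
Carol | Security   
Sam   | Engineering
Fiona | Engineering
Beth  | Security   
Grace | Engineering
Julia | Engineering
Iris  | Engineering
Wendy | NULL       
Alice | NULL       


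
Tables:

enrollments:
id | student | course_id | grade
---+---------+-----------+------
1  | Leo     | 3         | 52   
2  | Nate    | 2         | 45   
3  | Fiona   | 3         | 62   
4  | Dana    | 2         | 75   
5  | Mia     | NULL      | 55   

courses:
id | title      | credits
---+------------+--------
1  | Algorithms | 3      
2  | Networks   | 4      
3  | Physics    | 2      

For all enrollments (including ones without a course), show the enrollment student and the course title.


LEFT JOIN keeps every row from enrollments (the left table); where course_id has no match in courses, the course columns become NULL. Walk through each enrollment:
  - enrollment 1 (Leo): course_id=3 -> matches Physics
  - enrollment 2 (Nate): course_id=2 -> matches Networks
  - enrollment 3 (Fiona): course_id=3 -> matches Physics
  - enrollment 4 (Dana): course_id=2 -> matches Networks
  - enrollment 5 (Mia): course_id=NULL, no match -> kept with NULL
All 5 rows appear; 1 has NULL course.

SQL:
SELECT a.student, b.title AS course
FROM enrollments a
LEFT JOIN courses b ON a.course_id = b.id

Result:
student | course  
--------+---------
Leo     | Physics 
Nate    | Networks
Fiona   | Physics 
Dana    | Networks
Mia     | NULL    


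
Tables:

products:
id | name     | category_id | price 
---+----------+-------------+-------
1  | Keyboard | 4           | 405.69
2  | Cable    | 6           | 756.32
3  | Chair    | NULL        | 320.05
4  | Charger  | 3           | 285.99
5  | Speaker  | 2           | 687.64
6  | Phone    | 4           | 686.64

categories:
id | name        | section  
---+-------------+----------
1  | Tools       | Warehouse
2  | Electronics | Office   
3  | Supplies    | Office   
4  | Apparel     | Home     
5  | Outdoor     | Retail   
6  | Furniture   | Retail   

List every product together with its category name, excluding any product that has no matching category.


INNER JOIN keeps only products rows whose category_id matches an id in categories. Walk through each product:
  - product 1 (Keyboard): category_id=4 -> matches Apparel
  - product 2 (Cable): category_id=6 -> matches Furniture
  - product 3 (Chair): category_id=NULL, no match -> dropped
  - product 4 (Charger): category_id=3 -> matches Supplies
  - product 5 (Speaker): category_id=2 -> matches Electronics
  - product 6 (Phone): category_id=4 -> matches Apparel
So 1 of 6 rows is dropped.

SQL:
SELECT a.name, b.name AS category
FROM products a
INNER JOIN categories b ON a.category_id = b.id

Result:
name     | category   
---------+------------
Keyboard | Apparel    
Cable    | Furniture  
Charger  | Supplies   
Speaker  | Electronics
Phone    | Apparel    


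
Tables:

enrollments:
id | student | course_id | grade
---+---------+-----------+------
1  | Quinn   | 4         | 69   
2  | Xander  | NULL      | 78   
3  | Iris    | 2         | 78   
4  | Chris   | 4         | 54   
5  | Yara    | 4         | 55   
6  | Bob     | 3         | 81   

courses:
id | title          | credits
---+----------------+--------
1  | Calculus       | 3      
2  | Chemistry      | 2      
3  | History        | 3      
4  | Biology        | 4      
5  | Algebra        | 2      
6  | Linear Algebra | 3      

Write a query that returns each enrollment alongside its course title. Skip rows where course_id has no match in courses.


INNER JOIN keeps only enrollments rows whose course_id matches an id in courses. Walk through each enrollment:
  - enrollment 1 (Quinn): course_id=4 -> matches Biology
  - enrollment 2 (Xander): course_id=NULL, no match -> dropped
  - enrollment 3 (Iris): course_id=2 -> matches Chemistry
  - enrollment 4 (Chris): course_id=4 -> matches Biology
  - enrollment 5 (Yara): course_id=4 -> matches Biology
  - enrollment 6 (Bob): course_id=3 -> matches History
So 1 of 6 rows is dropped.

SQL:
SELECT a.student, b.title AS course
FROM enrollments a
INNER JOIN courses b ON a.course_id = b.id

Result:
student | course   
--------+----------
Quinn   | Biology  
Iris    | Chemistry
Chris   | Biology  
Yara    | Biology  
Bob     | History  


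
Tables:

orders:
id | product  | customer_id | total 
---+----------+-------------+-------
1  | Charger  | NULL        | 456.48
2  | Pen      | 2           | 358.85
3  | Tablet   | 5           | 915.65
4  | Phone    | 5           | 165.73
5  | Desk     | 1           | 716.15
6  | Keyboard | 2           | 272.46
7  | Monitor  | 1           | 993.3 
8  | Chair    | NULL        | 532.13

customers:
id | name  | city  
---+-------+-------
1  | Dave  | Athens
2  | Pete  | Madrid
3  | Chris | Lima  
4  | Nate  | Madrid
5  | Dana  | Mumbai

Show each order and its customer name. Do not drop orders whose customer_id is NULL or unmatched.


LEFT JOIN keeps every row from orders (the left table); where customer_id has no match in customers, the customer columns become NULL. Walk through each order:
  - order 1 (Charger): customer_id=NULL, no match -> kept with NULL
  - order 2 (Pen): customer_id=2 -> matches Pete
  - order 3 (Tablet): customer_id=5 -> matches Dana
  - order 4 (Phone): customer_id=5 -> matches Dana
  - order 5 (Desk): customer_id=1 -> matches Dave
  - order 6 (Keyboard): customer_id=2 -> matches Pete
  - order 7 (Monitor): customer_id=1 -> matches Dave
  - order 8 (Chair): customer_id=NULL, no match -> kept with NULL
All 8 rows appear; 2 have NULL customer.

SQL:
SELECT a.product, b.name AS customer
FROM orders a
LEFT JOIN customers b ON a.customer_id = b.id

Result:
product  | customer
---------+---------
Charger  | NULL    
Pen      | Pete    
Tablet   | Dana    
Phone    | Dana    
Desk     | Dave    
Keyboard | Pete    
Monitor  | Dave    
Chair    | NULL    


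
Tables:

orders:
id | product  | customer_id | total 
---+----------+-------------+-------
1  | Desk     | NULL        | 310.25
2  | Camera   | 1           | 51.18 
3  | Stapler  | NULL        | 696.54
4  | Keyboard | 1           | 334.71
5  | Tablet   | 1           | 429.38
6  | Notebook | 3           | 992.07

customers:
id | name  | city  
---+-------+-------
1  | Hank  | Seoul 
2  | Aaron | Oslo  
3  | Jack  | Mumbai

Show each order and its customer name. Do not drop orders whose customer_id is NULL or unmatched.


LEFT JOIN keeps every row from orders (the left table); where customer_id has no match in customers, the customer columns become NULL. Walk through each order:
  - order 1 (Desk): customer_id=NULL, no match -> kept with NULL
  - order 2 (Camera): customer_id=1 -> matches Hank
  - order 3 (Stapler): customer_id=NULL, no match -> kept with NULL
  - order 4 (Keyboard): customer_id=1 -> matches Hank
  - order 5 (Tablet): customer_id=1 -> matches Hank
  - order 6 (Notebook): customer_id=3 -> matches Jack
All 6 rows appear; 2 have NULL customer.

SQL:
SELECT a.product, b.name AS customer
FROM orders a
LEFT JOIN customers b ON a.customer_id = b.id

Result:
product  | customer
---------+---------
Desk     | NULL    
Camera   | Hank    
Stapler  | NULL    
Keyboard | Hank    
Tablet   | Hank    
Notebook | Jack    


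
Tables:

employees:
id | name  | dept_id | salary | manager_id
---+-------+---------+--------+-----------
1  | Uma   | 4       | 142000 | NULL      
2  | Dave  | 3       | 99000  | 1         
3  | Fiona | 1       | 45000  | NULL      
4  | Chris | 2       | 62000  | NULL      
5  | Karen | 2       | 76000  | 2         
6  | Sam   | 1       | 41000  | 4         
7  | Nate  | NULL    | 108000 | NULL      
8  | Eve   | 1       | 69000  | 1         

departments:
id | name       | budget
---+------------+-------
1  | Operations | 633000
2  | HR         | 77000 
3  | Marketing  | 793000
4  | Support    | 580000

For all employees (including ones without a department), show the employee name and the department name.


LEFT JOIN keeps every row from employees (the left table); where dept_id has no match in departments, the department columns become NULL. Walk through each employee:
  - employee 1 (Uma): dept_id=4 -> matches Support
  - employee 2 (Dave): dept_id=3 -> matches Marketing
  - employee 3 (Fiona): dept_id=1 -> matches Operations
  - employee 4 (Chris): dept_id=2 -> matches HR
  - employee 5 (Karen): dept_id=2 -> matches HR
  - employee 6 (Sam): dept_id=1 -> matches Operations
  - employee 7 (Nate): dept_id=NULL, no match -> kept with NULL
  - employee 8 (Eve): dept_id=1 -> matches Operations
All 8 rows appear; 1 has NULL department.

SQL:
SELECT a.name, b.name AS department
FROM employees a
LEFT JOIN departments b ON a.dept_id = b.id

Result:
name  | department
------+-----------
Uma   | Support   
Dave  | Marketing 
Fiona | Operations
Chris | HR        
Karen | HR        
Sam   | Operations
Nate  | NULL      
Eve   | Operations


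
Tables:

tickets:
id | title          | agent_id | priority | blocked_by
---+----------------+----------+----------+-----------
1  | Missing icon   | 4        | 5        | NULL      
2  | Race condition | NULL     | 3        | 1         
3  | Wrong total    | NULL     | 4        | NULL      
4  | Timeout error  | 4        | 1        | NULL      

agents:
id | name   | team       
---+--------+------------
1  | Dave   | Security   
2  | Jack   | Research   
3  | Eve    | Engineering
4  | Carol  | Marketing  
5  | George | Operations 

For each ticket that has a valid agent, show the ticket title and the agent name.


INNER JOIN keeps only tickets rows whose agent_id matches an id in agents. Walk through each ticket:
  - ticket 1 (Missing icon): agent_id=4 -> matches Carol
  - ticket 2 (Race condition): agent_id=NULL, no match -> dropped
  - ticket 3 (Wrong total): agent_id=NULL, no match -> dropped
  - ticket 4 (Timeout error): agent_id=4 -> matches Carol
So 2 of 4 rows are dropped.

SQL:
SELECT a.title, b.name AS agent
FROM tickets a
INNER JOIN agents b ON a.agent_id = b.id

Result:
title         | agent
--------------+------
Missing icon  | Carol
Timeout error | Carol


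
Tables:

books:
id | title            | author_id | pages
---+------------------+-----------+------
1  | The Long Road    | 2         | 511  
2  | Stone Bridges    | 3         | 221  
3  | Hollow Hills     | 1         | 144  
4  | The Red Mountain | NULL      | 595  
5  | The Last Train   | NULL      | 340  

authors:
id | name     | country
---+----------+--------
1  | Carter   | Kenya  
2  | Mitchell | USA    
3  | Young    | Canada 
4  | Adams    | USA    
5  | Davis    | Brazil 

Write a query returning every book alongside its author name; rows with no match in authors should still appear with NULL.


LEFT JOIN keeps every row from books (the left table); where author_id has no match in authors, the author columns become NULL. Walk through each book:
  - book 1 (The Long Road): author_id=2 -> matches Mitchell
  - book 2 (Stone Bridges): author_id=3 -> matches Young
  - book 3 (Hollow Hills): author_id=1 -> matches Carter
  - book 4 (The Red Mountain): author_id=NULL, no match -> kept with NULL
  - book 5 (The Last Train): author_id=NULL, no match -> kept with NULL
All 5 rows appear; 2 have NULL author.

SQL:
SELECT a.title, b.name AS author
FROM books a
LEFT JOIN authors b ON a.author_id = b.id

Result:
title            | author  
-----------------+---------
The Long Road    | Mitchell
Stone Bridges    | Young   
Hollow Hills     | Carter  
The Red Mountain | NULL    
The Last Train   | NULL    


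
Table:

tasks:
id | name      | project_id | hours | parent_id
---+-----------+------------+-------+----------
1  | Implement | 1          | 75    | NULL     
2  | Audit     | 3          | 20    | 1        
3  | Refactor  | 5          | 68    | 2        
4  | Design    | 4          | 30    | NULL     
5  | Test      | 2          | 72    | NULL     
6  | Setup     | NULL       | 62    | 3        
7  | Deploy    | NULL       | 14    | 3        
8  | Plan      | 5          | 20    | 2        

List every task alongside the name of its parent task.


This is a self-join: tasks is joined to a second copy of itself, matching each row's parent_id to another row's id. Use LEFT JOIN so rows with parent_id=NULL are kept.
  - task 1 (Implement): parent_id=NULL -> NULL
  - task 2 (Audit): parent_id=1 -> Implement
  - task 3 (Refactor): parent_id=2 -> Audit
  - task 4 (Design): parent_id=NULL -> NULL
  - task 5 (Test): parent_id=NULL -> NULL
  - task 6 (Setup): parent_id=3 -> Refactor
  - task 7 (Deploy): parent_id=3 -> Refactor
  - task 8 (Plan): parent_id=2 -> Audit

SQL:
SELECT a.name AS item, b.name AS parent
FROM tasks a
LEFT JOIN tasks b ON a.parent_id = b.id

Result:
item      | parent   
----------+----------
Implement | NULL     
Audit     | Implement
Refactor  | Audit    
Design    | NULL     
Test      | NULL     
Setup     | Refactor 
Deploy    | Refactor 
Plan      | Audit    


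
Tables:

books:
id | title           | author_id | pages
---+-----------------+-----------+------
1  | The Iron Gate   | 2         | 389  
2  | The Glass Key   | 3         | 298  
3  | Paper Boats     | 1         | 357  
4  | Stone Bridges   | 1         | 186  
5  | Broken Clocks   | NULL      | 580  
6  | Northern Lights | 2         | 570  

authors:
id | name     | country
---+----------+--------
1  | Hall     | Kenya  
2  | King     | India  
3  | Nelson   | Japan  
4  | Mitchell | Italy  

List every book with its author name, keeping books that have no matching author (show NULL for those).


LEFT JOIN keeps every row from books (the left table); where author_id has no match in authors, the author columns become NULL. Walk through each book:
  - book 1 (The Iron Gate): author_id=2 -> matches King
  - book 2 (The Glass Key): author_id=3 -> matches Nelson
  - book 3 (Paper Boats): author_id=1 -> matches Hall
  - book 4 (Stone Bridges): author_id=1 -> matches Hall
  - book 5 (Broken Clocks): author_id=NULL, no match -> kept with NULL
  - book 6 (Northern Lights): author_id=2 -> matches King
All 6 rows appear; 1 has NULL author.

SQL:
SELECT a.title, b.name AS author
FROM books a
LEFT JOIN authors b ON a.author_id = b.id

Result:
title           | author
----------------+-------
The Iron Gate   | King  
The Glass Key   | Nelson
Paper Boats     | Hall  
Stone Bridges   | Hall  
Broken Clocks   | NULL  
Northern Lights | King  


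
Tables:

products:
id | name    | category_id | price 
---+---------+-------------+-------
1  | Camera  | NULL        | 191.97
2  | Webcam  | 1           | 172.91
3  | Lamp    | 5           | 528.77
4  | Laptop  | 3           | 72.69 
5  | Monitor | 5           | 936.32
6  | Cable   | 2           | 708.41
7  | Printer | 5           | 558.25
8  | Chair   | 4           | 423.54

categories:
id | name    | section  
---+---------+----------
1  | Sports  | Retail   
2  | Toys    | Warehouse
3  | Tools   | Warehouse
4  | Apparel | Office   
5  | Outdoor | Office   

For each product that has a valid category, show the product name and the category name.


INNER JOIN keeps only products rows whose category_id matches an id in categories. Walk through each product:
  - product 1 (Camera): category_id=NULL, no match -> dropped
  - product 2 (Webcam): category_id=1 -> matches Sports
  - product 3 (Lamp): category_id=5 -> matches Outdoor
  - product 4 (Laptop): category_id=3 -> matches Tools
  - product 5 (Monitor): category_id=5 -> matches Outdoor
  - product 6 (Cable): category_id=2 -> matches Toys
  - product 7 (Printer): category_id=5 -> matches Outdoor
  - product 8 (Chair): category_id=4 -> matches Apparel
So 1 of 8 rows is dropped.

SQL:
SELECT a.name, b.name AS category
FROM products a
INNER JOIN categories b ON a.category_id = b.id

Result:
name    | category
--------+---------
Webcam  | Sports  
Lamp    | Outdoor 
Laptop  | Tools   
Monitor | Outdoor 
Cable   | Toys    
Printer | Outdoor 
Chair   | Apparel 


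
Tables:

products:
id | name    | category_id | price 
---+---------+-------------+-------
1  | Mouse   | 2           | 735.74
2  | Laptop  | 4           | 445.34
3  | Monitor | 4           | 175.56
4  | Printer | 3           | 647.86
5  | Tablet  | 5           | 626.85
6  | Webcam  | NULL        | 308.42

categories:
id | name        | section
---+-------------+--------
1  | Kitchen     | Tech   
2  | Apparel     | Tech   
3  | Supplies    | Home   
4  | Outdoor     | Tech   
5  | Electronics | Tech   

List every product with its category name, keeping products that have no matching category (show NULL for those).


LEFT JOIN keeps every row from products (the left table); where category_id has no match in categories, the category columns become NULL. Walk through each product:
  - product 1 (Mouse): category_id=2 -> matches Apparel
  - product 2 (Laptop): category_id=4 -> matches Outdoor
  - product 3 (Monitor): category_id=4 -> matches Outdoor
  - product 4 (Printer): category_id=3 -> matches Supplies
  - product 5 (Tablet): category_id=5 -> matches Electronics
  - product 6 (Webcam): category_id=NULL, no match -> kept with NULL
All 6 rows appear; 1 has NULL category.

SQL:
SELECT a.name, b.name AS category
FROM products a
LEFT JOIN categories b ON a.category_id = b.id

Result:
name    | category   
--------+------------
Mouse   | Apparel    
Laptop  | Outdoor    
Monitor | Outdoor    
Printer | Supplies   
Tablet  | Electronics
Webcam  | NULL       


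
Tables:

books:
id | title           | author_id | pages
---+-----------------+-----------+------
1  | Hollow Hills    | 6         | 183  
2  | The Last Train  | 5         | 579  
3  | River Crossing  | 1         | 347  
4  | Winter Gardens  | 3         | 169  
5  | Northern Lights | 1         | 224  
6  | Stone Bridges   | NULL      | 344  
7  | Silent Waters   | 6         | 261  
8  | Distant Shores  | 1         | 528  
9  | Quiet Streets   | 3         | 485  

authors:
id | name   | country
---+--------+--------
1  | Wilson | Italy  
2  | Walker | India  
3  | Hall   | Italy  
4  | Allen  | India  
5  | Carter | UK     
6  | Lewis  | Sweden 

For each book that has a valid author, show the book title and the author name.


INNER JOIN keeps only books rows whose author_id matches an id in authors. Walk through each book:
  - book 1 (Hollow Hills): author_id=6 -> matches Lewis
  - book 2 (The Last Train): author_id=5 -> matches Carter
  - book 3 (River Crossing): author_id=1 -> matches Wilson
  - book 4 (Winter Gardens): author_id=3 -> matches Hall
  - book 5 (Northern Lights): author_id=1 -> matches Wilson
  - book 6 (Stone Bridges): author_id=NULL, no match -> dropped
  - book 7 (Silent Waters): author_id=6 -> matches Lewis
  - book 8 (Distant Shores): author_id=1 -> matches Wilson
  - book 9 (Quiet Streets): author_id=3 -> matches Hall
So 1 of 9 rows is dropped.

SQL:
SELECT a.title, b.name AS author
FROM books a
INNER JOIN authors b ON a.author_id = b.id

Result:
title           | author
----------------+-------
Hollow Hills    | Lewis 
The Last Train  | Carter
River Crossing  | Wilson
Winter Gardens  | Hall  
Northern Lights | Wilson
Silent Waters   | Lewis 
Distant Shores  | Wilson
Quiet Streets   | Hall  


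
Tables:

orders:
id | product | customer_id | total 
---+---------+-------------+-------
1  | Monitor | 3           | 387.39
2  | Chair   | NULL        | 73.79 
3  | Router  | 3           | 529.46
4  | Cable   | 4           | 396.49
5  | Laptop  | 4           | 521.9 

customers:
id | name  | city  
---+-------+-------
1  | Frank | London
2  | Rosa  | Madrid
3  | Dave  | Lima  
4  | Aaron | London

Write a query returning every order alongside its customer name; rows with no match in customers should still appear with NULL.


LEFT JOIN keeps every row from orders (the left table); where customer_id has no match in customers, the customer columns become NULL. Walk through each order:
  - order 1 (Monitor): customer_id=3 -> matches Dave
  - order 2 (Chair): customer_id=NULL, no match -> kept with NULL
  - order 3 (Router): customer_id=3 -> matches Dave
  - order 4 (Cable): customer_id=4 -> matches Aaron
  - order 5 (Laptop): customer_id=4 -> matches Aaron
All 5 rows appear; 1 has NULL customer.

SQL:
SELECT a.product, b.name AS customer
FROM orders a
LEFT JOIN customers b ON a.customer_id = b.id

Result:
product | customer
--------+---------
Monitor | Dave    
Chair   | NULL    
Router  | Dave    
Cable   | Aaron   
Laptop  | Aaron   


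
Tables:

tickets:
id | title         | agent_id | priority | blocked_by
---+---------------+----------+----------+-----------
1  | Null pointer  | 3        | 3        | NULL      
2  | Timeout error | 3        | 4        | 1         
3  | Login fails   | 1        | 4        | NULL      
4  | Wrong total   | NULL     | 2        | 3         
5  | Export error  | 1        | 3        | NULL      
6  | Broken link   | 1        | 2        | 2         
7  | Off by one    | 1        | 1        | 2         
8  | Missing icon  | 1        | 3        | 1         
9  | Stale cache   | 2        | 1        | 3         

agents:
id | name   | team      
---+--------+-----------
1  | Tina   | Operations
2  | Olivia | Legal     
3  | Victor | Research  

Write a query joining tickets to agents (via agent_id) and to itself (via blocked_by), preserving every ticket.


Two LEFT JOINs from the same base table tickets: one to agents via agent_id, one to tickets itself via blocked_by. Both are LEFT so every ticket is preserved.
Match against agents:
  - ticket 1 (Null pointer): agent_id=3 -> matches Victor
  - ticket 2 (Timeout error): agent_id=3 -> matches Victor
  - ticket 3 (Login fails): agent_id=1 -> matches Tina
  - ticket 4 (Wrong total): agent_id=NULL, no match -> kept with NULL
  - ticket 5 (Export error): agent_id=1 -> matches Tina
  - ticket 6 (Broken link): agent_id=1 -> matches Tina
  - ticket 7 (Off by one): agent_id=1 -> matches Tina
  - ticket 8 (Missing icon): agent_id=1 -> matches Tina
  - ticket 9 (Stale cache): agent_id=2 -> matches Olivia
Match against tickets (self):
  - ticket 1 (Null pointer): blocked_by=NULL -> NULL
  - ticket 2 (Timeout error): blocked_by=1 -> Null pointer
  - ticket 3 (Login fails): blocked_by=NULL -> NULL
  - ticket 4 (Wrong total): blocked_by=3 -> Login fails
  - ticket 5 (Export error): blocked_by=NULL -> NULL
  - ticket 6 (Broken link): blocked_by=2 -> Timeout error
  - ticket 7 (Off by one): blocked_by=2 -> Timeout error
  - ticket 8 (Missing icon): blocked_by=1 -> Null pointer
  - ticket 9 (Stale cache): blocked_by=3 -> Login fails

SQL:
SELECT a.title, b.name AS agent, c.title AS blocked_by
FROM tickets a
LEFT JOIN agents b ON a.agent_id = b.id
LEFT JOIN tickets c ON a.blocked_by = c.id

Result:
title         | agent  | blocked_by   
--------------+--------+--------------
Null pointer  | Victor | NULL         
Timeout error | Victor | Null pointer 
Login fails   | Tina   | NULL         
Wrong total   | NULL   | Login fails  
Export error  | Tina   | NULL         
Broken link   | Tina   | Timeout error
Off by one    | Tina   | Timeout error
Missing icon  | Tina   | Null pointer 
Stale cache   | Olivia | Login fails  
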